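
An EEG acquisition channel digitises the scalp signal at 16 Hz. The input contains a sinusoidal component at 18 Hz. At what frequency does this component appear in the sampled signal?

18 Hz mod fs = 2 Hz.
2 Hz ≤ fs/2 = 8 Hz, appears at 2 Hz.

2 Hz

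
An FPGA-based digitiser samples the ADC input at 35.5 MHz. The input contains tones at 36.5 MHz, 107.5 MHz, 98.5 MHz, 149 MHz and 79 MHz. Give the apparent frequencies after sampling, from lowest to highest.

1 MHz, 7 MHz, 8 MHz

fs/2 = 17.75 MHz.
36.5 MHz mod fs = 1 MHz.
1 MHz ≤ fs/2 = 17.75 MHz, appears at 1 MHz.
107.5 MHz mod fs = 1 MHz.
1 MHz ≤ fs/2 = 17.75 MHz, appears at 1 MHz.
98.5 MHz mod fs = 27.5 MHz.
27.5 MHz > fs/2 = 17.75 MHz, folds to fs − 27.5 MHz = 8 MHz.
149 MHz mod fs = 7 MHz.
7 MHz ≤ fs/2 = 17.75 MHz, appears at 7 MHz.
79 MHz mod fs = 8 MHz.
8 MHz ≤ fs/2 = 17.75 MHz, appears at 8 MHz.
Distinct values: {1 MHz, 7 MHz, 8 MHz}.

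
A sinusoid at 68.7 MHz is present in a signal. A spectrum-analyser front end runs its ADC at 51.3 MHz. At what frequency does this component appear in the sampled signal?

17.4 MHz

68.7 MHz mod fs = 17.4 MHz.
17.4 MHz ≤ fs/2 = 25.65 MHz, appears at 17.4 MHz.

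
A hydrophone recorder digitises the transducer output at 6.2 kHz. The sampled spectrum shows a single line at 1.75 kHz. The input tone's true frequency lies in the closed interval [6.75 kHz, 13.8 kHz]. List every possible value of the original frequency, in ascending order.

Frequencies that alias to 1.75 kHz are k·fs ± 1.75 kHz for integer k ≥ 0.
k=0: 1.75 kHz.
k=1: 4.45 kHz, 7.95 kHz.
k=2: 10.65 kHz, 14.15 kHz.
k=3: 16.85 kHz, 20.35 kHz.
Within [6.75 kHz, 13.8 kHz]: 7.95 kHz, 10.65 kHz.

7.95 kHz, 10.65 kHz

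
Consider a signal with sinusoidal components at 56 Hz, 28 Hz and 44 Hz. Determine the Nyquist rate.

112 Hz

Highest-frequency component: 56 Hz.
Nyquist rate = 2 × 56 Hz = 112 Hz.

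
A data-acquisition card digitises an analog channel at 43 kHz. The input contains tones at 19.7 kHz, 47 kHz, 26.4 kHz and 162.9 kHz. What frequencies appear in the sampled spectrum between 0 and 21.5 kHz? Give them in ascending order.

4 kHz, 9.1 kHz, 16.6 kHz, 19.7 kHz

fs/2 = 21.5 kHz.
19.7 kHz ≤ fs/2 = 21.5 kHz, passes unchanged.
47 kHz mod fs = 4 kHz.
4 kHz ≤ fs/2 = 21.5 kHz, appears at 4 kHz.
26.4 kHz > fs/2 = 21.5 kHz, folds to fs − 26.4 kHz = 16.6 kHz.
162.9 kHz mod fs = 33.9 kHz.
33.9 kHz > fs/2 = 21.5 kHz, folds to fs − 33.9 kHz = 9.1 kHz.
Distinct values: {4 kHz, 9.1 kHz, 16.6 kHz, 19.7 kHz}.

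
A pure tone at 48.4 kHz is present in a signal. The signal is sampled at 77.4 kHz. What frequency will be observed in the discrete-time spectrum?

48.4 kHz > fs/2 = 38.7 kHz, folds to fs − 48.4 kHz = 29 kHz.

29 kHz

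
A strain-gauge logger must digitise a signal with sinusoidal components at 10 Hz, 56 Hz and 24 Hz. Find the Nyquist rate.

112 Hz

Highest-frequency component: 56 Hz.
Nyquist rate = 2 × 56 Hz = 112 Hz.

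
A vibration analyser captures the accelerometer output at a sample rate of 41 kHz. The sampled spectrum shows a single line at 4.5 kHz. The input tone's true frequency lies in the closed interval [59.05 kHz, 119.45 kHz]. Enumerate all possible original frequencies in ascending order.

77.5 kHz, 86.5 kHz, 118.5 kHz

Frequencies that alias to 4.5 kHz are k·fs ± 4.5 kHz for integer k ≥ 0.
k=0: 4.5 kHz.
k=1: 36.5 kHz, 45.5 kHz.
k=2: 77.5 kHz, 86.5 kHz.
k=3: 118.5 kHz, 127.5 kHz.
k=4: 159.5 kHz, 168.5 kHz.
Within [59.05 kHz, 119.45 kHz]: 77.5 kHz, 86.5 kHz, 118.5 kHz.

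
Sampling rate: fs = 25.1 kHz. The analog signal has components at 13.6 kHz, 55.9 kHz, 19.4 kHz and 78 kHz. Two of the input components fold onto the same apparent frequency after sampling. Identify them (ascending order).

fs/2 = 12.55 kHz.
13.6 kHz > fs/2 = 12.55 kHz, folds to fs − 13.6 kHz = 11.5 kHz.
55.9 kHz mod fs = 5.7 kHz.
5.7 kHz ≤ fs/2 = 12.55 kHz, appears at 5.7 kHz.
19.4 kHz > fs/2 = 12.55 kHz, folds to fs − 19.4 kHz = 5.7 kHz.
78 kHz mod fs = 2.7 kHz.
2.7 kHz ≤ fs/2 = 12.55 kHz, appears at 2.7 kHz.
19.4 kHz and 55.9 kHz both map to 5.7 kHz.

19.4 kHz, 55.9 kHz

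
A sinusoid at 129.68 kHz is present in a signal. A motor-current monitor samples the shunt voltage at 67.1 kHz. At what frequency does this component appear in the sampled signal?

129.68 kHz mod fs = 62.58 kHz.
62.58 kHz > fs/2 = 33.55 kHz, folds to fs − 62.58 kHz = 4.52 kHz.

4.52 kHz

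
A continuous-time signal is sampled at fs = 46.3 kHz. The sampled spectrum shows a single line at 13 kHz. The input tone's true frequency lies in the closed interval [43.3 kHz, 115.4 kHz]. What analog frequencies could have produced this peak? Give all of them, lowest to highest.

59.3 kHz, 79.6 kHz, 105.6 kHz

Frequencies that alias to 13 kHz are k·fs ± 13 kHz for integer k ≥ 0.
k=0: 13 kHz.
k=1: 33.3 kHz, 59.3 kHz.
k=2: 79.6 kHz, 105.6 kHz.
k=3: 125.9 kHz, 151.9 kHz.
Within [43.3 kHz, 115.4 kHz]: 59.3 kHz, 79.6 kHz, 105.6 kHz.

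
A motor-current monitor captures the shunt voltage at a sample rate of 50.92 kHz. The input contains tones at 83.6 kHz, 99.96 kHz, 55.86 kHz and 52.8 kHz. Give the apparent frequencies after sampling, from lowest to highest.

1.88 kHz, 4.94 kHz, 18.24 kHz

fs/2 = 25.46 kHz.
83.6 kHz mod fs = 32.68 kHz.
32.68 kHz > fs/2 = 25.46 kHz, folds to fs − 32.68 kHz = 18.24 kHz.
99.96 kHz mod fs = 49.04 kHz.
49.04 kHz > fs/2 = 25.46 kHz, folds to fs − 49.04 kHz = 1.88 kHz.
55.86 kHz mod fs = 4.94 kHz.
4.94 kHz ≤ fs/2 = 25.46 kHz, appears at 4.94 kHz.
52.8 kHz mod fs = 1.88 kHz.
1.88 kHz ≤ fs/2 = 25.46 kHz, appears at 1.88 kHz.
Distinct values: {1.88 kHz, 4.94 kHz, 18.24 kHz}.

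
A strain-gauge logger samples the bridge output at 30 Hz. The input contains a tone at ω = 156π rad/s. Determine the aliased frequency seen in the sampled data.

ω = 156π rad/s → f = ω/(2π) = 78 Hz.
78 Hz mod fs = 18 Hz.
18 Hz > fs/2 = 15 Hz, folds to fs − 18 Hz = 12 Hz.

12 Hz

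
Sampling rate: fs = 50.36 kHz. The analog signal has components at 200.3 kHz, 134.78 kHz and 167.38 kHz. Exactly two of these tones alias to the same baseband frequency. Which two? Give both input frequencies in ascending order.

fs/2 = 25.18 kHz.
200.3 kHz mod fs = 49.22 kHz.
49.22 kHz > fs/2 = 25.18 kHz, folds to fs − 49.22 kHz = 1.14 kHz.
134.78 kHz mod fs = 34.06 kHz.
34.06 kHz > fs/2 = 25.18 kHz, folds to fs − 34.06 kHz = 16.3 kHz.
167.38 kHz mod fs = 16.3 kHz.
16.3 kHz ≤ fs/2 = 25.18 kHz, appears at 16.3 kHz.
134.78 kHz and 167.38 kHz both map to 16.3 kHz.

134.78 kHz, 167.38 kHz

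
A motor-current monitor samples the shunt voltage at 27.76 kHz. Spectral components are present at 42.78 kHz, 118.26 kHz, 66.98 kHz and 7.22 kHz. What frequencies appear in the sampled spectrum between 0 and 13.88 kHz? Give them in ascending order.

7.22 kHz, 11.46 kHz, 12.74 kHz

fs/2 = 13.88 kHz.
42.78 kHz mod fs = 15.02 kHz.
15.02 kHz > fs/2 = 13.88 kHz, folds to fs − 15.02 kHz = 12.74 kHz.
118.26 kHz mod fs = 7.22 kHz.
7.22 kHz ≤ fs/2 = 13.88 kHz, appears at 7.22 kHz.
66.98 kHz mod fs = 11.46 kHz.
11.46 kHz ≤ fs/2 = 13.88 kHz, appears at 11.46 kHz.
7.22 kHz ≤ fs/2 = 13.88 kHz, passes unchanged.
Distinct values: {7.22 kHz, 11.46 kHz, 12.74 kHz}.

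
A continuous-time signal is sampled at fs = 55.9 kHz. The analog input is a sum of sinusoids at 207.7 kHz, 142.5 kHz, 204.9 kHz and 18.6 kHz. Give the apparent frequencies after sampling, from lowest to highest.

15.9 kHz, 18.6 kHz, 18.7 kHz, 25.2 kHz

fs/2 = 27.95 kHz.
207.7 kHz mod fs = 40 kHz.
40 kHz > fs/2 = 27.95 kHz, folds to fs − 40 kHz = 15.9 kHz.
142.5 kHz mod fs = 30.7 kHz.
30.7 kHz > fs/2 = 27.95 kHz, folds to fs − 30.7 kHz = 25.2 kHz.
204.9 kHz mod fs = 37.2 kHz.
37.2 kHz > fs/2 = 27.95 kHz, folds to fs − 37.2 kHz = 18.7 kHz.
18.6 kHz ≤ fs/2 = 27.95 kHz, passes unchanged.
Distinct values: {15.9 kHz, 18.6 kHz, 18.7 kHz, 25.2 kHz}.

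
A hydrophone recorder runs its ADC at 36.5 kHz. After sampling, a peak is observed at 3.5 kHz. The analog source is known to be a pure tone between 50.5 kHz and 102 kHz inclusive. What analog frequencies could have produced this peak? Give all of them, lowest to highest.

69.5 kHz, 76.5 kHz

Frequencies that alias to 3.5 kHz are k·fs ± 3.5 kHz for integer k ≥ 0.
k=0: 3.5 kHz.
k=1: 33 kHz, 40 kHz.
k=2: 69.5 kHz, 76.5 kHz.
k=3: 106 kHz, 113 kHz.
Within [50.5 kHz, 102 kHz]: 69.5 kHz, 76.5 kHz.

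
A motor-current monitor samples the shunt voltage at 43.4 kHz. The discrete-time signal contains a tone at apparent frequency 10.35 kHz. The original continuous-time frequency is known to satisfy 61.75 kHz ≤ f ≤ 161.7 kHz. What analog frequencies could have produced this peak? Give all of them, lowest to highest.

Frequencies that alias to 10.35 kHz are k·fs ± 10.35 kHz for integer k ≥ 0.
k=0: 10.35 kHz.
k=1: 33.05 kHz, 53.75 kHz.
k=2: 76.45 kHz, 97.15 kHz.
k=3: 119.85 kHz, 140.55 kHz.
k=4: 163.25 kHz, 183.95 kHz.
Within [61.75 kHz, 161.7 kHz]: 76.45 kHz, 97.15 kHz, 119.85 kHz, 140.55 kHz.

76.45 kHz, 97.15 kHz, 119.85 kHz, 140.55 kHz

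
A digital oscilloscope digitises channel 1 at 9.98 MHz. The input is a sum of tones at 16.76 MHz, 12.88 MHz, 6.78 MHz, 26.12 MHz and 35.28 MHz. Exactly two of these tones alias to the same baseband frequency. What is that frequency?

fs/2 = 4.99 MHz.
16.76 MHz mod fs = 6.78 MHz.
6.78 MHz > fs/2 = 4.99 MHz, folds to fs − 6.78 MHz = 3.2 MHz.
12.88 MHz mod fs = 2.9 MHz.
2.9 MHz ≤ fs/2 = 4.99 MHz, appears at 2.9 MHz.
6.78 MHz > fs/2 = 4.99 MHz, folds to fs − 6.78 MHz = 3.2 MHz.
26.12 MHz mod fs = 6.16 MHz.
6.16 MHz > fs/2 = 4.99 MHz, folds to fs − 6.16 MHz = 3.82 MHz.
35.28 MHz mod fs = 5.34 MHz.
5.34 MHz > fs/2 = 4.99 MHz, folds to fs − 5.34 MHz = 4.64 MHz.
6.78 MHz and 16.76 MHz both map to 3.2 MHz.

3.2 MHz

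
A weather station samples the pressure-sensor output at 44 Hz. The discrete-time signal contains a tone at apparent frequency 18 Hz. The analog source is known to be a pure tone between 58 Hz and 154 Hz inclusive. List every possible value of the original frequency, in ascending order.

62 Hz, 70 Hz, 106 Hz, 114 Hz, 150 Hz

Frequencies that alias to 18 Hz are k·fs ± 18 Hz for integer k ≥ 0.
k=0: 18 Hz.
k=1: 26 Hz, 62 Hz.
k=2: 70 Hz, 106 Hz.
k=3: 114 Hz, 150 Hz.
k=4: 158 Hz, 194 Hz.
Within [58 Hz, 154 Hz]: 62 Hz, 70 Hz, 106 Hz, 114 Hz, 150 Hz.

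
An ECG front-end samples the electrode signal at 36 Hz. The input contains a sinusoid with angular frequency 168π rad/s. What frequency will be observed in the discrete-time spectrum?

12 Hz

ω = 168π rad/s → f = ω/(2π) = 84 Hz.
84 Hz mod fs = 12 Hz.
12 Hz ≤ fs/2 = 18 Hz, appears at 12 Hz.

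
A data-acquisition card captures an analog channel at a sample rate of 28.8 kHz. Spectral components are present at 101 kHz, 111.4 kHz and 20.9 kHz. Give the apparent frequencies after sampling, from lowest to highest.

3.8 kHz, 7.9 kHz, 14.2 kHz

fs/2 = 14.4 kHz.
101 kHz mod fs = 14.6 kHz.
14.6 kHz > fs/2 = 14.4 kHz, folds to fs − 14.6 kHz = 14.2 kHz.
111.4 kHz mod fs = 25 kHz.
25 kHz > fs/2 = 14.4 kHz, folds to fs − 25 kHz = 3.8 kHz.
20.9 kHz > fs/2 = 14.4 kHz, folds to fs − 20.9 kHz = 7.9 kHz.
Distinct values: {3.8 kHz, 7.9 kHz, 14.2 kHz}.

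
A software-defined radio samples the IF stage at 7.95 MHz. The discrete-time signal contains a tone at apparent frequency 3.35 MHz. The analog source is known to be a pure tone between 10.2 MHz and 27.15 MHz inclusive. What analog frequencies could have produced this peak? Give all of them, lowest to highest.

11.3 MHz, 12.55 MHz, 19.25 MHz, 20.5 MHz

Frequencies that alias to 3.35 MHz are k·fs ± 3.35 MHz for integer k ≥ 0.
k=0: 3.35 MHz.
k=1: 4.6 MHz, 11.3 MHz.
k=2: 12.55 MHz, 19.25 MHz.
k=3: 20.5 MHz, 27.2 MHz.
k=4: 28.45 MHz, 35.15 MHz.
Within [10.2 MHz, 27.15 MHz]: 11.3 MHz, 12.55 MHz, 19.25 MHz, 20.5 MHz.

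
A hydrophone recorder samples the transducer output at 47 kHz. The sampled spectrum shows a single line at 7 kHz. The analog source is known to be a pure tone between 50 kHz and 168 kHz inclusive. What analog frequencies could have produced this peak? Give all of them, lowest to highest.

Frequencies that alias to 7 kHz are k·fs ± 7 kHz for integer k ≥ 0.
k=0: 7 kHz.
k=1: 40 kHz, 54 kHz.
k=2: 87 kHz, 101 kHz.
k=3: 134 kHz, 148 kHz.
k=4: 181 kHz, 195 kHz.
Within [50 kHz, 168 kHz]: 54 kHz, 87 kHz, 101 kHz, 134 kHz, 148 kHz.

54 kHz, 87 kHz, 101 kHz, 134 kHz, 148 kHz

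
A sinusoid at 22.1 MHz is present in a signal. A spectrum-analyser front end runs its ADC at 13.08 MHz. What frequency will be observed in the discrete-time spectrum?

22.1 MHz mod fs = 9.02 MHz.
9.02 MHz > fs/2 = 6.54 MHz, folds to fs − 9.02 MHz = 4.06 MHz.

4.06 MHz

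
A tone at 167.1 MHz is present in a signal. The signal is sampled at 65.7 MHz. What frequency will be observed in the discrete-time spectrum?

30 MHz

167.1 MHz mod fs = 35.7 MHz.
35.7 MHz > fs/2 = 32.85 MHz, folds to fs − 35.7 MHz = 30 MHz.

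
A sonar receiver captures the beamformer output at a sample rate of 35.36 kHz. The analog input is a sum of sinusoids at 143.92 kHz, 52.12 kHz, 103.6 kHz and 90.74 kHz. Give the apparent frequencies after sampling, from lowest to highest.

fs/2 = 17.68 kHz.
143.92 kHz mod fs = 2.48 kHz.
2.48 kHz ≤ fs/2 = 17.68 kHz, appears at 2.48 kHz.
52.12 kHz mod fs = 16.76 kHz.
16.76 kHz ≤ fs/2 = 17.68 kHz, appears at 16.76 kHz.
103.6 kHz mod fs = 32.88 kHz.
32.88 kHz > fs/2 = 17.68 kHz, folds to fs − 32.88 kHz = 2.48 kHz.
90.74 kHz mod fs = 20.02 kHz.
20.02 kHz > fs/2 = 17.68 kHz, folds to fs − 20.02 kHz = 15.34 kHz.
Distinct values: {2.48 kHz, 15.34 kHz, 16.76 kHz}.

2.48 kHz, 15.34 kHz, 16.76 kHz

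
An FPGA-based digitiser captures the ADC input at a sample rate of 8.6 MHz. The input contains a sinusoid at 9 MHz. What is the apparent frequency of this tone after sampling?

0.4 MHz

9 MHz mod fs = 0.4 MHz.
0.4 MHz ≤ fs/2 = 4.3 MHz, appears at 0.4 MHz.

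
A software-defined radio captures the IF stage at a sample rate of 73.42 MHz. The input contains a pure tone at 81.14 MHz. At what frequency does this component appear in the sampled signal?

81.14 MHz mod fs = 7.72 MHz.
7.72 MHz ≤ fs/2 = 36.71 MHz, appears at 7.72 MHz.

7.72 MHz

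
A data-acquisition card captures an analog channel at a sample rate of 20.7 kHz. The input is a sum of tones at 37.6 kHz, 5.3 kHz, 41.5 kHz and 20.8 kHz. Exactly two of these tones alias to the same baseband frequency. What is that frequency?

0.1 kHz

fs/2 = 10.35 kHz.
37.6 kHz mod fs = 16.9 kHz.
16.9 kHz > fs/2 = 10.35 kHz, folds to fs − 16.9 kHz = 3.8 kHz.
5.3 kHz ≤ fs/2 = 10.35 kHz, passes unchanged.
41.5 kHz mod fs = 0.1 kHz.
0.1 kHz ≤ fs/2 = 10.35 kHz, appears at 0.1 kHz.
20.8 kHz mod fs = 0.1 kHz.
0.1 kHz ≤ fs/2 = 10.35 kHz, appears at 0.1 kHz.
20.8 kHz and 41.5 kHz both map to 0.1 kHz.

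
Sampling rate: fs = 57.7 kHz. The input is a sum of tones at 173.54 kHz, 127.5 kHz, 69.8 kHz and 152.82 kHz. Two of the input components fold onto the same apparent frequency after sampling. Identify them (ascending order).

69.8 kHz, 127.5 kHz

fs/2 = 28.85 kHz.
173.54 kHz mod fs = 0.44 kHz.
0.44 kHz ≤ fs/2 = 28.85 kHz, appears at 0.44 kHz.
127.5 kHz mod fs = 12.1 kHz.
12.1 kHz ≤ fs/2 = 28.85 kHz, appears at 12.1 kHz.
69.8 kHz mod fs = 12.1 kHz.
12.1 kHz ≤ fs/2 = 28.85 kHz, appears at 12.1 kHz.
152.82 kHz mod fs = 37.42 kHz.
37.42 kHz > fs/2 = 28.85 kHz, folds to fs − 37.42 kHz = 20.28 kHz.
69.8 kHz and 127.5 kHz both map to 12.1 kHz.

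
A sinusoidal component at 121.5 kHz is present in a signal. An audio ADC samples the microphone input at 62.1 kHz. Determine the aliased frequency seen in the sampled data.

121.5 kHz mod fs = 59.4 kHz.
59.4 kHz > fs/2 = 31.05 kHz, folds to fs − 59.4 kHz = 2.7 kHz.

2.7 kHz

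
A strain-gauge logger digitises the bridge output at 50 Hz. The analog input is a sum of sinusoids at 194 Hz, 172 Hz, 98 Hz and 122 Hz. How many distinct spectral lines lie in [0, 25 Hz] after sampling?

fs/2 = 25 Hz.
194 Hz mod fs = 44 Hz.
44 Hz > fs/2 = 25 Hz, folds to fs − 44 Hz = 6 Hz.
172 Hz mod fs = 22 Hz.
22 Hz ≤ fs/2 = 25 Hz, appears at 22 Hz.
98 Hz mod fs = 48 Hz.
48 Hz > fs/2 = 25 Hz, folds to fs − 48 Hz = 2 Hz.
122 Hz mod fs = 22 Hz.
22 Hz ≤ fs/2 = 25 Hz, appears at 22 Hz.
Distinct values: {2 Hz, 6 Hz, 22 Hz} → 3.

3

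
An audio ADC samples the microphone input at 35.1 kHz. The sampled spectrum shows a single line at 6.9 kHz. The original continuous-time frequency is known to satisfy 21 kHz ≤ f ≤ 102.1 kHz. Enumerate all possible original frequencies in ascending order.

28.2 kHz, 42 kHz, 63.3 kHz, 77.1 kHz, 98.4 kHz

Frequencies that alias to 6.9 kHz are k·fs ± 6.9 kHz for integer k ≥ 0.
k=0: 6.9 kHz.
k=1: 28.2 kHz, 42 kHz.
k=2: 63.3 kHz, 77.1 kHz.
k=3: 98.4 kHz, 112.2 kHz.
k=4: 133.5 kHz, 147.3 kHz.
Within [21 kHz, 102.1 kHz]: 28.2 kHz, 42 kHz, 63.3 kHz, 77.1 kHz, 98.4 kHz.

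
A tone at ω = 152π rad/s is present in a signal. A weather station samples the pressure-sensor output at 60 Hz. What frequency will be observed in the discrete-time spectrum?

16 Hz

ω = 152π rad/s → f = ω/(2π) = 76 Hz.
76 Hz mod fs = 16 Hz.
16 Hz ≤ fs/2 = 30 Hz, appears at 16 Hz.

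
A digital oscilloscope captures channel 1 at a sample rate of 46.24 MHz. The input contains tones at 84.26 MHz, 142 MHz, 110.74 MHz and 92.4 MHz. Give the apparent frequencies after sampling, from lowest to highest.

fs/2 = 23.12 MHz.
84.26 MHz mod fs = 38.02 MHz.
38.02 MHz > fs/2 = 23.12 MHz, folds to fs − 38.02 MHz = 8.22 MHz.
142 MHz mod fs = 3.28 MHz.
3.28 MHz ≤ fs/2 = 23.12 MHz, appears at 3.28 MHz.
110.74 MHz mod fs = 18.26 MHz.
18.26 MHz ≤ fs/2 = 23.12 MHz, appears at 18.26 MHz.
92.4 MHz mod fs = 46.16 MHz.
46.16 MHz > fs/2 = 23.12 MHz, folds to fs − 46.16 MHz = 0.08 MHz.
Distinct values: {0.08 MHz, 3.28 MHz, 8.22 MHz, 18.26 MHz}.

0.08 MHz, 3.28 MHz, 8.22 MHz, 18.26 MHz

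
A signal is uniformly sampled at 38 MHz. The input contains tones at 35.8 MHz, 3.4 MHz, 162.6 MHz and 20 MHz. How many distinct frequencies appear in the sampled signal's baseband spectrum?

fs/2 = 19 MHz.
35.8 MHz > fs/2 = 19 MHz, folds to fs − 35.8 MHz = 2.2 MHz.
3.4 MHz ≤ fs/2 = 19 MHz, passes unchanged.
162.6 MHz mod fs = 10.6 MHz.
10.6 MHz ≤ fs/2 = 19 MHz, appears at 10.6 MHz.
20 MHz > fs/2 = 19 MHz, folds to fs − 20 MHz = 18 MHz.
Distinct values: {2.2 MHz, 3.4 MHz, 10.6 MHz, 18 MHz} → 4.

4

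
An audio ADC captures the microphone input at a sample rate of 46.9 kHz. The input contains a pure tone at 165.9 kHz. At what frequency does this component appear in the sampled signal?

165.9 kHz mod fs = 25.2 kHz.
25.2 kHz > fs/2 = 23.45 kHz, folds to fs − 25.2 kHz = 21.7 kHz.

21.7 kHz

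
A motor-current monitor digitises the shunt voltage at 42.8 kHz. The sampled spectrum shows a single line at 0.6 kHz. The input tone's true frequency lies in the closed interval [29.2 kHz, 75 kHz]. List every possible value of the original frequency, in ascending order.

42.2 kHz, 43.4 kHz

Frequencies that alias to 0.6 kHz are k·fs ± 0.6 kHz for integer k ≥ 0.
k=0: 0.6 kHz.
k=1: 42.2 kHz, 43.4 kHz.
k=2: 85 kHz, 86.2 kHz.
Within [29.2 kHz, 75 kHz]: 42.2 kHz, 43.4 kHz.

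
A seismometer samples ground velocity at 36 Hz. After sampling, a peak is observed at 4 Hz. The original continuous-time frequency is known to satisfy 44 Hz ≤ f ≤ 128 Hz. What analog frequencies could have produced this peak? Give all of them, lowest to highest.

68 Hz, 76 Hz, 104 Hz, 112 Hz

Frequencies that alias to 4 Hz are k·fs ± 4 Hz for integer k ≥ 0.
k=0: 4 Hz.
k=1: 32 Hz, 40 Hz.
k=2: 68 Hz, 76 Hz.
k=3: 104 Hz, 112 Hz.
k=4: 140 Hz, 148 Hz.
Within [44 Hz, 128 Hz]: 68 Hz, 76 Hz, 104 Hz, 112 Hz.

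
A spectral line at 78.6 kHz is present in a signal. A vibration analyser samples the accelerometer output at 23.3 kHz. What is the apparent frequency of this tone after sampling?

8.7 kHz

78.6 kHz mod fs = 8.7 kHz.
8.7 kHz ≤ fs/2 = 11.65 kHz, appears at 8.7 kHz.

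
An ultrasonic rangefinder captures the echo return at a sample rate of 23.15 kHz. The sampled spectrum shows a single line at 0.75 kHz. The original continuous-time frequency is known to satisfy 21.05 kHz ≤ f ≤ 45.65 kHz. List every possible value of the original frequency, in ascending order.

22.4 kHz, 23.9 kHz, 45.55 kHz

Frequencies that alias to 0.75 kHz are k·fs ± 0.75 kHz for integer k ≥ 0.
k=0: 0.75 kHz.
k=1: 22.4 kHz, 23.9 kHz.
k=2: 45.55 kHz, 47.05 kHz.
k=3: 68.7 kHz, 70.2 kHz.
Within [21.05 kHz, 45.65 kHz]: 22.4 kHz, 23.9 kHz, 45.55 kHz.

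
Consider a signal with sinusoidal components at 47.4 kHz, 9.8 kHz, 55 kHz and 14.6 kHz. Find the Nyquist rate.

Highest-frequency component: 55 kHz.
Nyquist rate = 2 × 55 kHz = 110 kHz.

110 kHz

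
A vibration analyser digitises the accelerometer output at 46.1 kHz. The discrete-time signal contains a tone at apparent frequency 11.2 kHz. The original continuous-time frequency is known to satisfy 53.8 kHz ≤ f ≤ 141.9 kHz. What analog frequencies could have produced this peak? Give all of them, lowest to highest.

57.3 kHz, 81 kHz, 103.4 kHz, 127.1 kHz

Frequencies that alias to 11.2 kHz are k·fs ± 11.2 kHz for integer k ≥ 0.
k=0: 11.2 kHz.
k=1: 34.9 kHz, 57.3 kHz.
k=2: 81 kHz, 103.4 kHz.
k=3: 127.1 kHz, 149.5 kHz.
k=4: 173.2 kHz, 195.6 kHz.
Within [53.8 kHz, 141.9 kHz]: 57.3 kHz, 81 kHz, 103.4 kHz, 127.1 kHz.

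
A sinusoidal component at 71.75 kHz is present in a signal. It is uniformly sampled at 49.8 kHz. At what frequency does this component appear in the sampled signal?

71.75 kHz mod fs = 21.95 kHz.
21.95 kHz ≤ fs/2 = 24.9 kHz, appears at 21.95 kHz.

21.95 kHz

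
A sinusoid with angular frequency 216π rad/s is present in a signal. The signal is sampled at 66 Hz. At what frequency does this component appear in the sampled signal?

24 Hz

ω = 216π rad/s → f = ω/(2π) = 108 Hz.
108 Hz mod fs = 42 Hz.
42 Hz > fs/2 = 33 Hz, folds to fs − 42 Hz = 24 Hz.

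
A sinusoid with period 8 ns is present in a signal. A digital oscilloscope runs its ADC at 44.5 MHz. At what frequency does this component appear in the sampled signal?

T = 8 ns → f = 1/T = 125 MHz.
125 MHz mod fs = 36 MHz.
36 MHz > fs/2 = 22.25 MHz, folds to fs − 36 MHz = 8.5 MHz.

8.5 MHz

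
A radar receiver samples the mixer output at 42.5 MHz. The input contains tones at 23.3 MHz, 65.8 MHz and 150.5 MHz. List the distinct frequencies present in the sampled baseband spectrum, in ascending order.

fs/2 = 21.25 MHz.
23.3 MHz > fs/2 = 21.25 MHz, folds to fs − 23.3 MHz = 19.2 MHz.
65.8 MHz mod fs = 23.3 MHz.
23.3 MHz > fs/2 = 21.25 MHz, folds to fs − 23.3 MHz = 19.2 MHz.
150.5 MHz mod fs = 23 MHz.
23 MHz > fs/2 = 21.25 MHz, folds to fs − 23 MHz = 19.5 MHz.
Distinct values: {19.2 MHz, 19.5 MHz}.

19.2 MHz, 19.5 MHz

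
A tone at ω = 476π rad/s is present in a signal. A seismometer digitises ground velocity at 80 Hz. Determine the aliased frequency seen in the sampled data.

ω = 476π rad/s → f = ω/(2π) = 238 Hz.
238 Hz mod fs = 78 Hz.
78 Hz > fs/2 = 40 Hz, folds to fs − 78 Hz = 2 Hz.

2 Hz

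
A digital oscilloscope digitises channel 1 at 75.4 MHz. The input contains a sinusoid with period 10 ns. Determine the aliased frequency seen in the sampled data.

T = 10 ns → f = 1/T = 100 MHz.
100 MHz mod fs = 24.6 MHz.
24.6 MHz ≤ fs/2 = 37.7 MHz, appears at 24.6 MHz.

24.6 MHz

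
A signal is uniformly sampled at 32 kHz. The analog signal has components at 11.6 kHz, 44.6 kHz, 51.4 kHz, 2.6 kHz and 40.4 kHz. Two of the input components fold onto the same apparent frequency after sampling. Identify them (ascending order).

fs/2 = 16 kHz.
11.6 kHz ≤ fs/2 = 16 kHz, passes unchanged.
44.6 kHz mod fs = 12.6 kHz.
12.6 kHz ≤ fs/2 = 16 kHz, appears at 12.6 kHz.
51.4 kHz mod fs = 19.4 kHz.
19.4 kHz > fs/2 = 16 kHz, folds to fs − 19.4 kHz = 12.6 kHz.
2.6 kHz ≤ fs/2 = 16 kHz, passes unchanged.
40.4 kHz mod fs = 8.4 kHz.
8.4 kHz ≤ fs/2 = 16 kHz, appears at 8.4 kHz.
44.6 kHz and 51.4 kHz both map to 12.6 kHz.

44.6 kHz, 51.4 kHz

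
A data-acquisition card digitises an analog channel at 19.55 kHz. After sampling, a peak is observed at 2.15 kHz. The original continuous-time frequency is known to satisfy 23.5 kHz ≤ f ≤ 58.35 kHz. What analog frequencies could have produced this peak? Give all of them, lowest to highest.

Frequencies that alias to 2.15 kHz are k·fs ± 2.15 kHz for integer k ≥ 0.
k=0: 2.15 kHz.
k=1: 17.4 kHz, 21.7 kHz.
k=2: 36.95 kHz, 41.25 kHz.
k=3: 56.5 kHz, 60.8 kHz.
k=4: 76.05 kHz, 80.35 kHz.
Within [23.5 kHz, 58.35 kHz]: 36.95 kHz, 41.25 kHz, 56.5 kHz.

36.95 kHz, 41.25 kHz, 56.5 kHz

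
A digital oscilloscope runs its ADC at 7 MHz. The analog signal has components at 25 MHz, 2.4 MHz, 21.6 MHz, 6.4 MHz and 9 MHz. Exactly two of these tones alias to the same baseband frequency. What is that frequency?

0.6 MHz

fs/2 = 3.5 MHz.
25 MHz mod fs = 4 MHz.
4 MHz > fs/2 = 3.5 MHz, folds to fs − 4 MHz = 3 MHz.
2.4 MHz ≤ fs/2 = 3.5 MHz, passes unchanged.
21.6 MHz mod fs = 0.6 MHz.
0.6 MHz ≤ fs/2 = 3.5 MHz, appears at 0.6 MHz.
6.4 MHz > fs/2 = 3.5 MHz, folds to fs − 6.4 MHz = 0.6 MHz.
9 MHz mod fs = 2 MHz.
2 MHz ≤ fs/2 = 3.5 MHz, appears at 2 MHz.
6.4 MHz and 21.6 MHz both map to 0.6 MHz.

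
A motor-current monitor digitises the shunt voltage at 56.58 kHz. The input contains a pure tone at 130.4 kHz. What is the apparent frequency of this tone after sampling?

17.24 kHz

130.4 kHz mod fs = 17.24 kHz.
17.24 kHz ≤ fs/2 = 28.29 kHz, appears at 17.24 kHz.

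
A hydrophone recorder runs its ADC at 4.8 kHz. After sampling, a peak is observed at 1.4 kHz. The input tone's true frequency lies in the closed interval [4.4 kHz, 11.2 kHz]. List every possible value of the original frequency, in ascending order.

Frequencies that alias to 1.4 kHz are k·fs ± 1.4 kHz for integer k ≥ 0.
k=0: 1.4 kHz.
k=1: 3.4 kHz, 6.2 kHz.
k=2: 8.2 kHz, 11 kHz.
k=3: 13 kHz, 15.8 kHz.
Within [4.4 kHz, 11.2 kHz]: 6.2 kHz, 8.2 kHz, 11 kHz.

6.2 kHz, 8.2 kHz, 11 kHz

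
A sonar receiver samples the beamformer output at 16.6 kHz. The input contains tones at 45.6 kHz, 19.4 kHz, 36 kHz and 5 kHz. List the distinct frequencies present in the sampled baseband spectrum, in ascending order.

fs/2 = 8.3 kHz.
45.6 kHz mod fs = 12.4 kHz.
12.4 kHz > fs/2 = 8.3 kHz, folds to fs − 12.4 kHz = 4.2 kHz.
19.4 kHz mod fs = 2.8 kHz.
2.8 kHz ≤ fs/2 = 8.3 kHz, appears at 2.8 kHz.
36 kHz mod fs = 2.8 kHz.
2.8 kHz ≤ fs/2 = 8.3 kHz, appears at 2.8 kHz.
5 kHz ≤ fs/2 = 8.3 kHz, passes unchanged.
Distinct values: {2.8 kHz, 4.2 kHz, 5 kHz}.

2.8 kHz, 4.2 kHz, 5 kHz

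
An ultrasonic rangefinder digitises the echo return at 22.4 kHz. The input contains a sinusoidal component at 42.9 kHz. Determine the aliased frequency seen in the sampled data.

1.9 kHz

42.9 kHz mod fs = 20.5 kHz.
20.5 kHz > fs/2 = 11.2 kHz, folds to fs − 20.5 kHz = 1.9 kHz.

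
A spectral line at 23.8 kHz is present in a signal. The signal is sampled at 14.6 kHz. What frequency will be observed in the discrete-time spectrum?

5.4 kHz

23.8 kHz mod fs = 9.2 kHz.
9.2 kHz > fs/2 = 7.3 kHz, folds to fs − 9.2 kHz = 5.4 kHz.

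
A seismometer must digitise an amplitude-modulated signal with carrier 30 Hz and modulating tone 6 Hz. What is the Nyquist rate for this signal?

AM sidebands sit at fc ± fm = 24 Hz and 36 Hz.
Highest-frequency component: 36 Hz.
Nyquist rate = 2 × 36 Hz = 72 Hz.

72 Hz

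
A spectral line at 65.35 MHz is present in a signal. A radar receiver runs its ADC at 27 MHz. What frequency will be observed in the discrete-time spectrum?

11.35 MHz

65.35 MHz mod fs = 11.35 MHz.
11.35 MHz ≤ fs/2 = 13.5 MHz, appears at 11.35 MHz.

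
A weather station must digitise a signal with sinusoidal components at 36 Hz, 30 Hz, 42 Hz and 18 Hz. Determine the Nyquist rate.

84 Hz

Highest-frequency component: 42 Hz.
Nyquist rate = 2 × 42 Hz = 84 Hz.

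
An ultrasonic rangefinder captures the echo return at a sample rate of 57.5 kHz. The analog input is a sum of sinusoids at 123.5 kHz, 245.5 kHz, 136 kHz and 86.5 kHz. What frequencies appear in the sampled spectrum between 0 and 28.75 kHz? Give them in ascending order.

fs/2 = 28.75 kHz.
123.5 kHz mod fs = 8.5 kHz.
8.5 kHz ≤ fs/2 = 28.75 kHz, appears at 8.5 kHz.
245.5 kHz mod fs = 15.5 kHz.
15.5 kHz ≤ fs/2 = 28.75 kHz, appears at 15.5 kHz.
136 kHz mod fs = 21 kHz.
21 kHz ≤ fs/2 = 28.75 kHz, appears at 21 kHz.
86.5 kHz mod fs = 29 kHz.
29 kHz > fs/2 = 28.75 kHz, folds to fs − 29 kHz = 28.5 kHz.
Distinct values: {8.5 kHz, 15.5 kHz, 21 kHz, 28.5 kHz}.

8.5 kHz, 15.5 kHz, 21 kHz, 28.5 kHz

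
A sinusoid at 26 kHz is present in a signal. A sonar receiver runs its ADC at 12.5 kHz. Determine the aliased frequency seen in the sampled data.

26 kHz mod fs = 1 kHz.
1 kHz ≤ fs/2 = 6.25 kHz, appears at 1 kHz.

1 kHz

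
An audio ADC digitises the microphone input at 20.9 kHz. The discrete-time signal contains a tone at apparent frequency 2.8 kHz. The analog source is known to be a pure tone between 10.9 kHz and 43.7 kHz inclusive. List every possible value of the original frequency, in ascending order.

Frequencies that alias to 2.8 kHz are k·fs ± 2.8 kHz for integer k ≥ 0.
k=0: 2.8 kHz.
k=1: 18.1 kHz, 23.7 kHz.
k=2: 39 kHz, 44.6 kHz.
k=3: 59.9 kHz, 65.5 kHz.
Within [10.9 kHz, 43.7 kHz]: 18.1 kHz, 23.7 kHz, 39 kHz.

18.1 kHz, 23.7 kHz, 39 kHz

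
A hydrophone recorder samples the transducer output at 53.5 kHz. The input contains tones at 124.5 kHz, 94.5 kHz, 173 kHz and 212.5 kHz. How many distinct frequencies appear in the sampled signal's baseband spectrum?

3

fs/2 = 26.75 kHz.
124.5 kHz mod fs = 17.5 kHz.
17.5 kHz ≤ fs/2 = 26.75 kHz, appears at 17.5 kHz.
94.5 kHz mod fs = 41 kHz.
41 kHz > fs/2 = 26.75 kHz, folds to fs − 41 kHz = 12.5 kHz.
173 kHz mod fs = 12.5 kHz.
12.5 kHz ≤ fs/2 = 26.75 kHz, appears at 12.5 kHz.
212.5 kHz mod fs = 52 kHz.
52 kHz > fs/2 = 26.75 kHz, folds to fs − 52 kHz = 1.5 kHz.
Distinct values: {1.5 kHz, 12.5 kHz, 17.5 kHz} → 3.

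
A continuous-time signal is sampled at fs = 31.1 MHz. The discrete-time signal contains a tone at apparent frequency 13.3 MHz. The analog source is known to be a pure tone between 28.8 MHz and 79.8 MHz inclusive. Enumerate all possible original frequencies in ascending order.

44.4 MHz, 48.9 MHz, 75.5 MHz

Frequencies that alias to 13.3 MHz are k·fs ± 13.3 MHz for integer k ≥ 0.
k=0: 13.3 MHz.
k=1: 17.8 MHz, 44.4 MHz.
k=2: 48.9 MHz, 75.5 MHz.
k=3: 80 MHz, 106.6 MHz.
Within [28.8 MHz, 79.8 MHz]: 44.4 MHz, 48.9 MHz, 75.5 MHz.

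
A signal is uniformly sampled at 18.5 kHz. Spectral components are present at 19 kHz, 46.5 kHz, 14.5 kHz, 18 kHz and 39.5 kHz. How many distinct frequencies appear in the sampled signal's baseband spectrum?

4

fs/2 = 9.25 kHz.
19 kHz mod fs = 0.5 kHz.
0.5 kHz ≤ fs/2 = 9.25 kHz, appears at 0.5 kHz.
46.5 kHz mod fs = 9.5 kHz.
9.5 kHz > fs/2 = 9.25 kHz, folds to fs − 9.5 kHz = 9 kHz.
14.5 kHz > fs/2 = 9.25 kHz, folds to fs − 14.5 kHz = 4 kHz.
18 kHz > fs/2 = 9.25 kHz, folds to fs − 18 kHz = 0.5 kHz.
39.5 kHz mod fs = 2.5 kHz.
2.5 kHz ≤ fs/2 = 9.25 kHz, appears at 2.5 kHz.
Distinct values: {0.5 kHz, 2.5 kHz, 4 kHz, 9 kHz} → 4.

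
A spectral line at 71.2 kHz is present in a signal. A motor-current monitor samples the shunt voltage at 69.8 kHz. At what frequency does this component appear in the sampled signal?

71.2 kHz mod fs = 1.4 kHz.
1.4 kHz ≤ fs/2 = 34.9 kHz, appears at 1.4 kHz.

1.4 kHz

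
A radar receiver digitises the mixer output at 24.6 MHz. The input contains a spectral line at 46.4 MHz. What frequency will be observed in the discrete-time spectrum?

2.8 MHz

46.4 MHz mod fs = 21.8 MHz.
21.8 MHz > fs/2 = 12.3 MHz, folds to fs − 21.8 MHz = 2.8 MHz.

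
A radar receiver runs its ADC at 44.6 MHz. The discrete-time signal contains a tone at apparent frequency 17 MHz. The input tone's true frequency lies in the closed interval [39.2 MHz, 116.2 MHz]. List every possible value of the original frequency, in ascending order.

Frequencies that alias to 17 MHz are k·fs ± 17 MHz for integer k ≥ 0.
k=0: 17 MHz.
k=1: 27.6 MHz, 61.6 MHz.
k=2: 72.2 MHz, 106.2 MHz.
k=3: 116.8 MHz, 150.8 MHz.
Within [39.2 MHz, 116.2 MHz]: 61.6 MHz, 72.2 MHz, 106.2 MHz.

61.6 MHz, 72.2 MHz, 106.2 MHz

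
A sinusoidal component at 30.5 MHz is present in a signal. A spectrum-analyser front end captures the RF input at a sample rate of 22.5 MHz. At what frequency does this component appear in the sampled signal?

30.5 MHz mod fs = 8 MHz.
8 MHz ≤ fs/2 = 11.25 MHz, appears at 8 MHz.

8 MHz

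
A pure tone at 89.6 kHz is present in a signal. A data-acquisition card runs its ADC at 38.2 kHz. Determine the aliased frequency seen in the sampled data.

13.2 kHz

89.6 kHz mod fs = 13.2 kHz.
13.2 kHz ≤ fs/2 = 19.1 kHz, appears at 13.2 kHz.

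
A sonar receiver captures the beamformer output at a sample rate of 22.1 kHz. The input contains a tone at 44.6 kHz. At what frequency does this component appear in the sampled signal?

0.4 kHz

44.6 kHz mod fs = 0.4 kHz.
0.4 kHz ≤ fs/2 = 11.05 kHz, appears at 0.4 kHz.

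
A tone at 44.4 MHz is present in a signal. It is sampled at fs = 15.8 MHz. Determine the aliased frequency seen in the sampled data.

3 MHz

44.4 MHz mod fs = 12.8 MHz.
12.8 MHz > fs/2 = 7.9 MHz, folds to fs − 12.8 MHz = 3 MHz.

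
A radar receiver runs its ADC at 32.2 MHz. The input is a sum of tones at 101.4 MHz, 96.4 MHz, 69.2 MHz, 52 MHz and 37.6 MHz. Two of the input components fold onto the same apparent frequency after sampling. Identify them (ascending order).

fs/2 = 16.1 MHz.
101.4 MHz mod fs = 4.8 MHz.
4.8 MHz ≤ fs/2 = 16.1 MHz, appears at 4.8 MHz.
96.4 MHz mod fs = 32 MHz.
32 MHz > fs/2 = 16.1 MHz, folds to fs − 32 MHz = 0.2 MHz.
69.2 MHz mod fs = 4.8 MHz.
4.8 MHz ≤ fs/2 = 16.1 MHz, appears at 4.8 MHz.
52 MHz mod fs = 19.8 MHz.
19.8 MHz > fs/2 = 16.1 MHz, folds to fs − 19.8 MHz = 12.4 MHz.
37.6 MHz mod fs = 5.4 MHz.
5.4 MHz ≤ fs/2 = 16.1 MHz, appears at 5.4 MHz.
69.2 MHz and 101.4 MHz both map to 4.8 MHz.

69.2 MHz, 101.4 MHz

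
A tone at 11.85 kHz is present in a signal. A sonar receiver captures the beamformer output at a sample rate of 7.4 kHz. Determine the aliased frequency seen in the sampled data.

11.85 kHz mod fs = 4.45 kHz.
4.45 kHz > fs/2 = 3.7 kHz, folds to fs − 4.45 kHz = 2.95 kHz.

2.95 kHz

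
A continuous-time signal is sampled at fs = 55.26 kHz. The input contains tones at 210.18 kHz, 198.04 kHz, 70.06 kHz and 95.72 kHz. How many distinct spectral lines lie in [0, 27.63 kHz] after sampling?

3

fs/2 = 27.63 kHz.
210.18 kHz mod fs = 44.4 kHz.
44.4 kHz > fs/2 = 27.63 kHz, folds to fs − 44.4 kHz = 10.86 kHz.
198.04 kHz mod fs = 32.26 kHz.
32.26 kHz > fs/2 = 27.63 kHz, folds to fs − 32.26 kHz = 23 kHz.
70.06 kHz mod fs = 14.8 kHz.
14.8 kHz ≤ fs/2 = 27.63 kHz, appears at 14.8 kHz.
95.72 kHz mod fs = 40.46 kHz.
40.46 kHz > fs/2 = 27.63 kHz, folds to fs − 40.46 kHz = 14.8 kHz.
Distinct values: {10.86 kHz, 14.8 kHz, 23 kHz} → 3.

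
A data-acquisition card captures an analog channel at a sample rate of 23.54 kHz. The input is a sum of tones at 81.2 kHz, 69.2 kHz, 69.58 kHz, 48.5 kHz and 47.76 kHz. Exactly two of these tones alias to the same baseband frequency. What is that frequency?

fs/2 = 11.77 kHz.
81.2 kHz mod fs = 10.58 kHz.
10.58 kHz ≤ fs/2 = 11.77 kHz, appears at 10.58 kHz.
69.2 kHz mod fs = 22.12 kHz.
22.12 kHz > fs/2 = 11.77 kHz, folds to fs − 22.12 kHz = 1.42 kHz.
69.58 kHz mod fs = 22.5 kHz.
22.5 kHz > fs/2 = 11.77 kHz, folds to fs − 22.5 kHz = 1.04 kHz.
48.5 kHz mod fs = 1.42 kHz.
1.42 kHz ≤ fs/2 = 11.77 kHz, appears at 1.42 kHz.
47.76 kHz mod fs = 0.68 kHz.
0.68 kHz ≤ fs/2 = 11.77 kHz, appears at 0.68 kHz.
48.5 kHz and 69.2 kHz both map to 1.42 kHz.

1.42 kHz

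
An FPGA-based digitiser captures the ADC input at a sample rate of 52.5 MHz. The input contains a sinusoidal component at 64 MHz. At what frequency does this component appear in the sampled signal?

11.5 MHz

64 MHz mod fs = 11.5 MHz.
11.5 MHz ≤ fs/2 = 26.25 MHz, appears at 11.5 MHz.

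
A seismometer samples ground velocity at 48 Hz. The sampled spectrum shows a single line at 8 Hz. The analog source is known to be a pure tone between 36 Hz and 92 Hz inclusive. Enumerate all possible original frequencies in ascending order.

Frequencies that alias to 8 Hz are k·fs ± 8 Hz for integer k ≥ 0.
k=0: 8 Hz.
k=1: 40 Hz, 56 Hz.
k=2: 88 Hz, 104 Hz.
k=3: 136 Hz, 152 Hz.
Within [36 Hz, 92 Hz]: 40 Hz, 56 Hz, 88 Hz.

40 Hz, 56 Hz, 88 Hz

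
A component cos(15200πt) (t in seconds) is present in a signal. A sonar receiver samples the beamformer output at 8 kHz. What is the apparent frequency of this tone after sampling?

0.4 kHz

ω = 15200π rad/s → f = ω/(2π) = 7600 Hz = 7.6 kHz.
7.6 kHz > fs/2 = 4 kHz, folds to fs − 7.6 kHz = 0.4 kHz.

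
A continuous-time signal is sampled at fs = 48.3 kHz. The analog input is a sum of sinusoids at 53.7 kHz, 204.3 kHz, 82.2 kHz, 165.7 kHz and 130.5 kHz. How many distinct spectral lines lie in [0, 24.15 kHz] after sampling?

fs/2 = 24.15 kHz.
53.7 kHz mod fs = 5.4 kHz.
5.4 kHz ≤ fs/2 = 24.15 kHz, appears at 5.4 kHz.
204.3 kHz mod fs = 11.1 kHz.
11.1 kHz ≤ fs/2 = 24.15 kHz, appears at 11.1 kHz.
82.2 kHz mod fs = 33.9 kHz.
33.9 kHz > fs/2 = 24.15 kHz, folds to fs − 33.9 kHz = 14.4 kHz.
165.7 kHz mod fs = 20.8 kHz.
20.8 kHz ≤ fs/2 = 24.15 kHz, appears at 20.8 kHz.
130.5 kHz mod fs = 33.9 kHz.
33.9 kHz > fs/2 = 24.15 kHz, folds to fs − 33.9 kHz = 14.4 kHz.
Distinct values: {5.4 kHz, 11.1 kHz, 14.4 kHz, 20.8 kHz} → 4.

4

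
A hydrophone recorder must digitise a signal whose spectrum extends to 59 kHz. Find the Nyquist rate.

118 kHz

Nyquist rate = 2 × 59 kHz = 118 kHz.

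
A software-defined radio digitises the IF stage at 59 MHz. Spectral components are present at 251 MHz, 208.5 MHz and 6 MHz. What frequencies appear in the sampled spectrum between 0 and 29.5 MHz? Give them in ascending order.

6 MHz, 15 MHz, 27.5 MHz

fs/2 = 29.5 MHz.
251 MHz mod fs = 15 MHz.
15 MHz ≤ fs/2 = 29.5 MHz, appears at 15 MHz.
208.5 MHz mod fs = 31.5 MHz.
31.5 MHz > fs/2 = 29.5 MHz, folds to fs − 31.5 MHz = 27.5 MHz.
6 MHz ≤ fs/2 = 29.5 MHz, passes unchanged.
Distinct values: {6 MHz, 15 MHz, 27.5 MHz}.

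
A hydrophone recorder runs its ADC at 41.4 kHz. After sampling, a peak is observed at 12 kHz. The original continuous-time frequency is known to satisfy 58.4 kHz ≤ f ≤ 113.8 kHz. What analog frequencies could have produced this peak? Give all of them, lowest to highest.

70.8 kHz, 94.8 kHz, 112.2 kHz

Frequencies that alias to 12 kHz are k·fs ± 12 kHz for integer k ≥ 0.
k=0: 12 kHz.
k=1: 29.4 kHz, 53.4 kHz.
k=2: 70.8 kHz, 94.8 kHz.
k=3: 112.2 kHz, 136.2 kHz.
k=4: 153.6 kHz, 177.6 kHz.
Within [58.4 kHz, 113.8 kHz]: 70.8 kHz, 94.8 kHz, 112.2 kHz.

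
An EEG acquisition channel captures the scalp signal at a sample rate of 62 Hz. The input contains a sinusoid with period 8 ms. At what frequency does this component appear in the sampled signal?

1 Hz

T = 8 ms → f = 1/T = 125 Hz.
125 Hz mod fs = 1 Hz.
1 Hz ≤ fs/2 = 31 Hz, appears at 1 Hz.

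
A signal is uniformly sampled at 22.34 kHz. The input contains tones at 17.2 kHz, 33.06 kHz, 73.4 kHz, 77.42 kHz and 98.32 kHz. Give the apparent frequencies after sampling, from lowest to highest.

5.14 kHz, 6.38 kHz, 8.96 kHz, 10.4 kHz, 10.72 kHz

fs/2 = 11.17 kHz.
17.2 kHz > fs/2 = 11.17 kHz, folds to fs − 17.2 kHz = 5.14 kHz.
33.06 kHz mod fs = 10.72 kHz.
10.72 kHz ≤ fs/2 = 11.17 kHz, appears at 10.72 kHz.
73.4 kHz mod fs = 6.38 kHz.
6.38 kHz ≤ fs/2 = 11.17 kHz, appears at 6.38 kHz.
77.42 kHz mod fs = 10.4 kHz.
10.4 kHz ≤ fs/2 = 11.17 kHz, appears at 10.4 kHz.
98.32 kHz mod fs = 8.96 kHz.
8.96 kHz ≤ fs/2 = 11.17 kHz, appears at 8.96 kHz.
Distinct values: {5.14 kHz, 6.38 kHz, 8.96 kHz, 10.4 kHz, 10.72 kHz}.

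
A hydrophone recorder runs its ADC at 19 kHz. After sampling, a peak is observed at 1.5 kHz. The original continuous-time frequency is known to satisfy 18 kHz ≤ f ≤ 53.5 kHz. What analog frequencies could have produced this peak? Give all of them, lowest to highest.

20.5 kHz, 36.5 kHz, 39.5 kHz

Frequencies that alias to 1.5 kHz are k·fs ± 1.5 kHz for integer k ≥ 0.
k=0: 1.5 kHz.
k=1: 17.5 kHz, 20.5 kHz.
k=2: 36.5 kHz, 39.5 kHz.
k=3: 55.5 kHz, 58.5 kHz.
Within [18 kHz, 53.5 kHz]: 20.5 kHz, 36.5 kHz, 39.5 kHz.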